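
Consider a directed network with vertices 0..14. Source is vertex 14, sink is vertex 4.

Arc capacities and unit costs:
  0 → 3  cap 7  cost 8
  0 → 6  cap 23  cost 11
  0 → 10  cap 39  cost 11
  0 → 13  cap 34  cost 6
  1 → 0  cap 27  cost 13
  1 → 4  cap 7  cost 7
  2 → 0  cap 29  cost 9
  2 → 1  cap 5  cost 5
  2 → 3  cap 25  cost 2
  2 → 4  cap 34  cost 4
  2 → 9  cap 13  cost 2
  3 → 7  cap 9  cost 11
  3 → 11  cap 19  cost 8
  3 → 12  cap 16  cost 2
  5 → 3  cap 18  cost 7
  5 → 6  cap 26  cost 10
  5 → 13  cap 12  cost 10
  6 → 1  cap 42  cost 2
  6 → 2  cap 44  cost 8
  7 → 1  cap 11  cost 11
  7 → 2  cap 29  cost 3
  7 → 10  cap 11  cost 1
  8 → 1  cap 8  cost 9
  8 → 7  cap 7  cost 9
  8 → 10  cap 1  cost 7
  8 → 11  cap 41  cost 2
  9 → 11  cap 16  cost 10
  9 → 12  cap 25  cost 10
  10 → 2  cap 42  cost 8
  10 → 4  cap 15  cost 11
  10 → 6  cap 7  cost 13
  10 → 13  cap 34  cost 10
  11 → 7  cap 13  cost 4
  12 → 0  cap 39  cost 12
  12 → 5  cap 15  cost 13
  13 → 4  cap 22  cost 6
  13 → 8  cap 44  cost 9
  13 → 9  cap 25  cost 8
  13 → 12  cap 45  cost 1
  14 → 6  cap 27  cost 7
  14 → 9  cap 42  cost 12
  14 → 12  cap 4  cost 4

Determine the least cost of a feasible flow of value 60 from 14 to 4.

shortest-cost path #1: 14→6→1→4 push 7 @ unit cost 16 (adds 112)
shortest-cost path #2: 14→6→2→4 push 20 @ unit cost 19 (adds 380)
shortest-cost path #3: 14→12→0→13→4 push 4 @ unit cost 28 (adds 112)
shortest-cost path #4: 14→9→11→7→2→4 push 13 @ unit cost 33 (adds 429)
shortest-cost path #5: 14→9→12→0→13→4 push 16 @ unit cost 46 (adds 736)
total cost = 1769

Minimum cost for 60 units: 1769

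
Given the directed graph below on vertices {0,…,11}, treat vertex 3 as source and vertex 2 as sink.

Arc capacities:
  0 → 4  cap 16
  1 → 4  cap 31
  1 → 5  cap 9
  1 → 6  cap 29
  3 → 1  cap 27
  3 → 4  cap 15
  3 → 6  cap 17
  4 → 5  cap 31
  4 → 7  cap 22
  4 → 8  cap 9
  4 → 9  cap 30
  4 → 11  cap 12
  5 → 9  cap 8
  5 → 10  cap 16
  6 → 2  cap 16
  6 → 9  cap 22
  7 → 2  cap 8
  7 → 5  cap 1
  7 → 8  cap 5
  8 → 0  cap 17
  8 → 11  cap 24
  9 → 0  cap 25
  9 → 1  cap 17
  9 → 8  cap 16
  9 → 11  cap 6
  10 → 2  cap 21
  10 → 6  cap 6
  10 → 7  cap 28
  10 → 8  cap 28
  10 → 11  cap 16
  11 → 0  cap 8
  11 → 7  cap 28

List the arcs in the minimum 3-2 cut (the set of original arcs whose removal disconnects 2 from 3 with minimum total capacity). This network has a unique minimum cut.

Min-cut arcs: {(5,10), (6,2), (7,2)} (total capacity 40)

augment #1: 3→6→2 push 16
augment #2: 3→4→7→2 push 8
augment #3: 3→1→5→10→2 push 9
augment #4: 3→4→5→10→2 push 7
max flow = 40; residual-reachable set from 3 gives S-side
cut edges (S→T): {(5,10), (6,2), (7,2)} total cap 40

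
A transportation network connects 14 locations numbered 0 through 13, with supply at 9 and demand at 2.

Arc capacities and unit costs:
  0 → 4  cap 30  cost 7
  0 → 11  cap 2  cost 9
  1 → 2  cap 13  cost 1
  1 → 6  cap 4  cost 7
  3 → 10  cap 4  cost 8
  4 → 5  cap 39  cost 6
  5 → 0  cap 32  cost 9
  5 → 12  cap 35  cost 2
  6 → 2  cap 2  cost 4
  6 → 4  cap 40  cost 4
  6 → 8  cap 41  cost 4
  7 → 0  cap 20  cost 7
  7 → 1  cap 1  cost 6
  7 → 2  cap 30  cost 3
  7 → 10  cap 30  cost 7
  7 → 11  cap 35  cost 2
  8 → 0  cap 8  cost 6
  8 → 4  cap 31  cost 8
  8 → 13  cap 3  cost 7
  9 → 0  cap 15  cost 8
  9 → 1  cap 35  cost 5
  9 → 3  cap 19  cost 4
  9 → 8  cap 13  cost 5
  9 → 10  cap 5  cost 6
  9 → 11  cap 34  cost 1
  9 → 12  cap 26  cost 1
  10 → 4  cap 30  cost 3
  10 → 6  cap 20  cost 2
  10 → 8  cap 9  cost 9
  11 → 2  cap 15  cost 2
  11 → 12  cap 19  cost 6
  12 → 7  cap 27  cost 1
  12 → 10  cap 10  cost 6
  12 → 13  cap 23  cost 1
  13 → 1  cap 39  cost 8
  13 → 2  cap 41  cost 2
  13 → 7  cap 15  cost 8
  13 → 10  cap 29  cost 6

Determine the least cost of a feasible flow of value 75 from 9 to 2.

Minimum cost for 75 units: 463

shortest-cost path #1: 9→11→2 push 15 @ unit cost 3 (adds 45)
shortest-cost path #2: 9→12→13→2 push 23 @ unit cost 4 (adds 92)
shortest-cost path #3: 9→12→7→2 push 3 @ unit cost 5 (adds 15)
shortest-cost path #4: 9→1→2 push 13 @ unit cost 6 (adds 78)
shortest-cost path #5: 9→11→12→7→2 push 19 @ unit cost 11 (adds 209)
shortest-cost path #6: 9→10→6→2 push 2 @ unit cost 12 (adds 24)
total cost = 463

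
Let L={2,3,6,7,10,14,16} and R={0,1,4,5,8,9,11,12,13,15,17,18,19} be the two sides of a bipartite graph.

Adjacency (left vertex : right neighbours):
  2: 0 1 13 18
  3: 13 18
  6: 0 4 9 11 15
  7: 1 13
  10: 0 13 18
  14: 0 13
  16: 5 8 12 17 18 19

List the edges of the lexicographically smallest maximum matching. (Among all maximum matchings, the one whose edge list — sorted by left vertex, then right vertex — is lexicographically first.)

Lex-smallest maximum matching: {(2,0), (3,13), (6,4), (7,1), (10,18), (16,5)}

|M| = 6 (so the lex-smallest maximum matching has 6 edges)
process left vertices in ascending order; for each, take the smallest-labelled available neighbour that still permits 6 edges overall, or leave it unmatched if none does
lex-smallest matching: {2-0, 3-13, 6-4, 7-1, 10-18, 16-5}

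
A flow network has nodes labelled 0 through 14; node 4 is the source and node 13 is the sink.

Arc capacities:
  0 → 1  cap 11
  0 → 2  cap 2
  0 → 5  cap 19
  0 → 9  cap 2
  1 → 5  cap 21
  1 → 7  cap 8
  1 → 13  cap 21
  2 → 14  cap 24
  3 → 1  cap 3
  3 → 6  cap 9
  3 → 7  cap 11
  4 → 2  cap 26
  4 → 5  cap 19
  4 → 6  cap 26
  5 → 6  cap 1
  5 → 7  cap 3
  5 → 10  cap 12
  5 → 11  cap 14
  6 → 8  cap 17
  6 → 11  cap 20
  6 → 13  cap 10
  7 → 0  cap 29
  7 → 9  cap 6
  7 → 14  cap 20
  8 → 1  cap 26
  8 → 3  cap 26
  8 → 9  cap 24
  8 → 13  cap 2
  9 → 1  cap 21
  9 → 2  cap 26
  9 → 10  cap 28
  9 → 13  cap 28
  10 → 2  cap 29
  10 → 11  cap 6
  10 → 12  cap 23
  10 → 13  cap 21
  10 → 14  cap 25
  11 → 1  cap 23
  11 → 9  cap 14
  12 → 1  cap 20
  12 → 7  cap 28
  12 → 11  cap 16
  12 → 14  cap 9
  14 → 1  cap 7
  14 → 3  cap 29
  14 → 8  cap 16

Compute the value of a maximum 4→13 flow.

Maximum flow value: 69

augment #1: 4→6→13 bottleneck 10, total now 10
augment #2: 4→5→10→13 bottleneck 12, total now 22
augment #3: 4→6→8→13 bottleneck 2, total now 24
augment #4: 4→2→14→1→13 bottleneck 7, total now 31
augment #5: 4→5→7→9→13 bottleneck 3, total now 34
augment #6: 4→5→11→1→13 bottleneck 4, total now 38
augment #7: 4→6→8→1→13 bottleneck 10, total now 48
augment #8: 4→6→8→9→13 bottleneck 4, total now 52
augment #9: 4→2→14→8→9→13 bottleneck 16, total now 68
augment #10: 4→2→14→3→7→9→13 bottleneck 1, total now 69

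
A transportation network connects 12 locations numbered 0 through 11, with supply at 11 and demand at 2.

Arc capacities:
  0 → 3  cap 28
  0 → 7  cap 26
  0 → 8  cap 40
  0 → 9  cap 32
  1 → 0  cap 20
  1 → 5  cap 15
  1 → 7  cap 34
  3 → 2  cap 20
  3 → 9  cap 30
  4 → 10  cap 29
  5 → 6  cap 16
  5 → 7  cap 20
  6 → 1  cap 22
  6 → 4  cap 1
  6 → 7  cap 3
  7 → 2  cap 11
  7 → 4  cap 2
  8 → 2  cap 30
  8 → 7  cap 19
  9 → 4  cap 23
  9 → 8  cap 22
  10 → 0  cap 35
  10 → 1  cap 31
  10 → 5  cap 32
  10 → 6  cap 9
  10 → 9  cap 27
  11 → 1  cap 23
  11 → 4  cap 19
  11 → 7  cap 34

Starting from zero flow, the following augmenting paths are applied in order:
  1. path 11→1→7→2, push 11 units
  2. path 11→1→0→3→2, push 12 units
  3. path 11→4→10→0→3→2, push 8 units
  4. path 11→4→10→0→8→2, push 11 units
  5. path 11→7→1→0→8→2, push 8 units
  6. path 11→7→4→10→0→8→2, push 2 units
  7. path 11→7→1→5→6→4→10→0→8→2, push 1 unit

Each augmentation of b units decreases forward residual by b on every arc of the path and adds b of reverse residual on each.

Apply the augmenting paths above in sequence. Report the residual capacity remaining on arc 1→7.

Residual capacity of (1,7): 32

after path 1 (11→1→7→2, push 11): res(1,7)=23
after path 2 (11→1→0→3→2, push 12): res(1,7)=23
after path 3 (11→4→10→0→3→2, push 8): res(1,7)=23
after path 4 (11→4→10→0→8→2, push 11): res(1,7)=23
after path 5 (11→7→1→0→8→2, push 8): res(1,7)=31
after path 6 (11→7→4→10→0→8→2, push 2): res(1,7)=31
after path 7 (11→7→1→5→6→4→10→0→8→2, push 1): res(1,7)=32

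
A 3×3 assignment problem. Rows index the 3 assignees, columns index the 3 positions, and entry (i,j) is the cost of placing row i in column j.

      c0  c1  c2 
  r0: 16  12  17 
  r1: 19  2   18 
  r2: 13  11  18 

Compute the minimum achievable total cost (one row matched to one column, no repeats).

optimal assignment: row0→col2 (cost 17), row1→col1 (cost 2), row2→col0 (cost 13)
total = 17 + 2 + 13 = 32

Minimum assignment cost: 32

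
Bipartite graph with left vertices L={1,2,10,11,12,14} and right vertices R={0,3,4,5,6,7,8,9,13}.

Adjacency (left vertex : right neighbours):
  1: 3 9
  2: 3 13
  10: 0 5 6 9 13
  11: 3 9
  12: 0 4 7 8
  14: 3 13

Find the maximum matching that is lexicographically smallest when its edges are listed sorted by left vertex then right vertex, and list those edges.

Lex-smallest maximum matching: {(1,3), (2,13), (10,0), (11,9), (12,4)}

|M| = 5 (so the lex-smallest maximum matching has 5 edges)
process left vertices in ascending order; for each, take the smallest-labelled available neighbour that still permits 5 edges overall, or leave it unmatched if none does
lex-smallest matching: {1-3, 2-13, 10-0, 11-9, 12-4}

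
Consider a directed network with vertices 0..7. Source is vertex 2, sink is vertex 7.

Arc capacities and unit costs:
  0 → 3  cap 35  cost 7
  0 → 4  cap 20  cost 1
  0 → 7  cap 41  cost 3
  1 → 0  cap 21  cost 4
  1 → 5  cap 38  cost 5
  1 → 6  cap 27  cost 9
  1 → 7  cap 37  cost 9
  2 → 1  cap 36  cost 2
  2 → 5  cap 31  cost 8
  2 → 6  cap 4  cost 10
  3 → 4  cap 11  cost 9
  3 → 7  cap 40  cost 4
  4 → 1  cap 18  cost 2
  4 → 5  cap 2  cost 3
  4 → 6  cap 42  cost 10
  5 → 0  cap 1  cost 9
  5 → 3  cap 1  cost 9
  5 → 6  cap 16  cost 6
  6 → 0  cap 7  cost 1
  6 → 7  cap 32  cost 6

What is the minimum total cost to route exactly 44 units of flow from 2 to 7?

shortest-cost path #1: 2→1→0→7 push 21 @ unit cost 9 (adds 189)
shortest-cost path #2: 2→1→7 push 15 @ unit cost 11 (adds 165)
shortest-cost path #3: 2→6→0→7 push 4 @ unit cost 14 (adds 56)
shortest-cost path #4: 2→5→6→0→7 push 3 @ unit cost 18 (adds 54)
shortest-cost path #5: 2→5→6→7 push 1 @ unit cost 20 (adds 20)
total cost = 484

Minimum cost for 44 units: 484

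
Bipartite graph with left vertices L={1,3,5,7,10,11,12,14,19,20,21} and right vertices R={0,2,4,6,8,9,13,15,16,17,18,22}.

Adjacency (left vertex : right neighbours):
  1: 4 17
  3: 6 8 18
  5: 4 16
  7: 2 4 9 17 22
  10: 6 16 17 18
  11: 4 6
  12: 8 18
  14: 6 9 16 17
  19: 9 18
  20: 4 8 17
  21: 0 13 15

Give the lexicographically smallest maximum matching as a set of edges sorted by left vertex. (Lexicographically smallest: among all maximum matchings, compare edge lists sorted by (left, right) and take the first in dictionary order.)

|M| = 9 (so the lex-smallest maximum matching has 9 edges)
process left vertices in ascending order; for each, take the smallest-labelled available neighbour that still permits 9 edges overall, or leave it unmatched if none does
lex-smallest matching: {1-4, 3-6, 5-16, 7-2, 10-17, 12-8, 14-9, 19-18, 21-0}

Lex-smallest maximum matching: {(1,4), (3,6), (5,16), (7,2), (10,17), (12,8), (14,9), (19,18), (21,0)}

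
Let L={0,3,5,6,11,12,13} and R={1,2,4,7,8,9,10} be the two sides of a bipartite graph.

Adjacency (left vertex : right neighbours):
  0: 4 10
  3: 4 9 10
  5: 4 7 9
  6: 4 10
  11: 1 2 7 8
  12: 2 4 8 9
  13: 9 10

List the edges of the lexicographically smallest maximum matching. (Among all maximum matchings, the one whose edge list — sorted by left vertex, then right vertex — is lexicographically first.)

Lex-smallest maximum matching: {(0,4), (3,9), (5,7), (6,10), (11,1), (12,2)}

|M| = 6 (so the lex-smallest maximum matching has 6 edges)
process left vertices in ascending order; for each, take the smallest-labelled available neighbour that still permits 6 edges overall, or leave it unmatched if none does
lex-smallest matching: {0-4, 3-9, 5-7, 6-10, 11-1, 12-2}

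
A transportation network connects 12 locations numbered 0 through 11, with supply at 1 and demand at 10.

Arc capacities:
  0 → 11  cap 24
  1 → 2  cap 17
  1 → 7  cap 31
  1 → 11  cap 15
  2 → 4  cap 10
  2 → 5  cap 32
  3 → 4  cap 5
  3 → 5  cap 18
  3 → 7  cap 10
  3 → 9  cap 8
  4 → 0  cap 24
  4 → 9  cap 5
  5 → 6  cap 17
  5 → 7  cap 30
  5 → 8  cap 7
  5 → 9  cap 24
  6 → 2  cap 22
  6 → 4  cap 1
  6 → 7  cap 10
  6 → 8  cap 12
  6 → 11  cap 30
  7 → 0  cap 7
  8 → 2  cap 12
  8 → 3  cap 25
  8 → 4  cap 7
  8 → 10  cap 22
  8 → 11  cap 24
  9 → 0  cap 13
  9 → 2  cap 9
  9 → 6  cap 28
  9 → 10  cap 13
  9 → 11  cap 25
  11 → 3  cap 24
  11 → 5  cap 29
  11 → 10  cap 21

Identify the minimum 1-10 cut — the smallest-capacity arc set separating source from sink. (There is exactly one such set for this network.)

augment #1: 1→11→10 push 15
augment #2: 1→2→4→9→10 push 5
augment #3: 1→2→5→8→10 push 7
augment #4: 1→2→5→9→10 push 5
augment #5: 1→7→0→11→10 push 6
augment #6: 1→7→0→11→3→9→10 push 1
max flow = 39; residual-reachable set from 1 gives S-side
cut edges (S→T): {(1,2), (1,11), (7,0)} total cap 39

Min-cut arcs: {(1,2), (1,11), (7,0)} (total capacity 39)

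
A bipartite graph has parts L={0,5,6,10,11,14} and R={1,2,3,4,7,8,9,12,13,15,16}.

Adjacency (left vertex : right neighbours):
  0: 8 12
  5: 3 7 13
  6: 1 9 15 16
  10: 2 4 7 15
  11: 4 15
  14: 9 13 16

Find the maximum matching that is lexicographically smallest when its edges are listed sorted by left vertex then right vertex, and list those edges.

|M| = 6 (so the lex-smallest maximum matching has 6 edges)
process left vertices in ascending order; for each, take the smallest-labelled available neighbour that still permits 6 edges overall, or leave it unmatched if none does
lex-smallest matching: {0-8, 5-3, 6-1, 10-2, 11-4, 14-9}

Lex-smallest maximum matching: {(0,8), (5,3), (6,1), (10,2), (11,4), (14,9)}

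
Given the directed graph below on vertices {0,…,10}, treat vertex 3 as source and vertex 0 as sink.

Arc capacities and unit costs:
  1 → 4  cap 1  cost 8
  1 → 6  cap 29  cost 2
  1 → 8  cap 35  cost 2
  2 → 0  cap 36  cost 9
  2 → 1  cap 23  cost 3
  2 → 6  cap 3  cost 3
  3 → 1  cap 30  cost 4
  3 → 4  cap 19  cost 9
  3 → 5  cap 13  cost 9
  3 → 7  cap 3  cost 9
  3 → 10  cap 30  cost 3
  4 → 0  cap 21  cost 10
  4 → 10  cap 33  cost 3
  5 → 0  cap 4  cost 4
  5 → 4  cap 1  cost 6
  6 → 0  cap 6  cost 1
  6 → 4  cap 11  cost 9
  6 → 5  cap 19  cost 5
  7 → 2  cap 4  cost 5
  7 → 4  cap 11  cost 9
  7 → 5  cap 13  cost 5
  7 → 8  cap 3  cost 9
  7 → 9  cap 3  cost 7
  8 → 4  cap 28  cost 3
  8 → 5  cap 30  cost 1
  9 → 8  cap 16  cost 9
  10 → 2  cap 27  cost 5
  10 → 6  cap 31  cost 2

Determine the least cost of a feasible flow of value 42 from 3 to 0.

Minimum cost for 42 units: 637

shortest-cost path #1: 3→10→6→0 push 6 @ unit cost 6 (adds 36)
shortest-cost path #2: 3→1→8→5→0 push 4 @ unit cost 11 (adds 44)
shortest-cost path #3: 3→10→2→0 push 24 @ unit cost 17 (adds 408)
shortest-cost path #4: 3→1→6→10→2→0 push 3 @ unit cost 18 (adds 54)
shortest-cost path #5: 3→4→0 push 5 @ unit cost 19 (adds 95)
total cost = 637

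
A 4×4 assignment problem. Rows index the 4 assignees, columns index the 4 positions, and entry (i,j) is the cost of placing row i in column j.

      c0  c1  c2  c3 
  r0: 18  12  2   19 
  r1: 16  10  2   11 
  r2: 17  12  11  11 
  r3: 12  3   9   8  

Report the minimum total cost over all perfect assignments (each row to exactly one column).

Minimum assignment cost: 32

optimal assignment: row0→col2 (cost 2), row1→col0 (cost 16), row2→col3 (cost 11), row3→col1 (cost 3)
total = 2 + 16 + 11 + 3 = 32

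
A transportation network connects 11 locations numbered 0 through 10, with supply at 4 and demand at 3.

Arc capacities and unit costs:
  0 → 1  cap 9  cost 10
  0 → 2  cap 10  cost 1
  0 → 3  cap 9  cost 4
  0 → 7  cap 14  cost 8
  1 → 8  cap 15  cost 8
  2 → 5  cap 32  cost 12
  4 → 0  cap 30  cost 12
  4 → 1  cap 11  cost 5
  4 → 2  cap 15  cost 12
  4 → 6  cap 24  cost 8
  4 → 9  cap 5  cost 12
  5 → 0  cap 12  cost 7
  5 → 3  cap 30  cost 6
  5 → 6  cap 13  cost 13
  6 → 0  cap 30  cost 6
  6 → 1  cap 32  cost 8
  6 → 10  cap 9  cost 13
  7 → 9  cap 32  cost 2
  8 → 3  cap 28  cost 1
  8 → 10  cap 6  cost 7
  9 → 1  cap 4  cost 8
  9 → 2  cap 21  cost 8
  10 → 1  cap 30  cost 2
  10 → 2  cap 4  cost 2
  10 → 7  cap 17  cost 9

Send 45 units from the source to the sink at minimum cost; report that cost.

Minimum cost for 45 units: 1034

shortest-cost path #1: 4→1→8→3 push 11 @ unit cost 14 (adds 154)
shortest-cost path #2: 4→0→3 push 9 @ unit cost 16 (adds 144)
shortest-cost path #3: 4→6→1→8→3 push 4 @ unit cost 25 (adds 100)
shortest-cost path #4: 4→2→5→3 push 15 @ unit cost 30 (adds 450)
shortest-cost path #5: 4→0→2→5→3 push 6 @ unit cost 31 (adds 186)
total cost = 1034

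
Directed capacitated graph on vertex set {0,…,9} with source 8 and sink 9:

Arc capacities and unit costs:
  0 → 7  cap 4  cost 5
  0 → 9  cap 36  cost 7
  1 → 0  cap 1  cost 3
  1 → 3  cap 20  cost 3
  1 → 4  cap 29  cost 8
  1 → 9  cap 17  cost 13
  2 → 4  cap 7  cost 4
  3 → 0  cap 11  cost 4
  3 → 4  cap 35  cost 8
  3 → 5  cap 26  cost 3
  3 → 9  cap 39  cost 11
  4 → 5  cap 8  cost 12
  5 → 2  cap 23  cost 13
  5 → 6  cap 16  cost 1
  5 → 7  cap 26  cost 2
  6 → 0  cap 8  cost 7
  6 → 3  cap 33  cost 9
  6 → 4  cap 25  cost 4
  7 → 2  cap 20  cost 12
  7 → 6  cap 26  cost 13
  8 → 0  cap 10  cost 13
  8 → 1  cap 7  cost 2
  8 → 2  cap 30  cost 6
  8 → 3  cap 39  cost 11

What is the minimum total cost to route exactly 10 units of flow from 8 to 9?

Minimum cost for 10 units: 162

shortest-cost path #1: 8→1→0→9 push 1 @ unit cost 12 (adds 12)
shortest-cost path #2: 8→1→9 push 6 @ unit cost 15 (adds 90)
shortest-cost path #3: 8→0→9 push 3 @ unit cost 20 (adds 60)
total cost = 162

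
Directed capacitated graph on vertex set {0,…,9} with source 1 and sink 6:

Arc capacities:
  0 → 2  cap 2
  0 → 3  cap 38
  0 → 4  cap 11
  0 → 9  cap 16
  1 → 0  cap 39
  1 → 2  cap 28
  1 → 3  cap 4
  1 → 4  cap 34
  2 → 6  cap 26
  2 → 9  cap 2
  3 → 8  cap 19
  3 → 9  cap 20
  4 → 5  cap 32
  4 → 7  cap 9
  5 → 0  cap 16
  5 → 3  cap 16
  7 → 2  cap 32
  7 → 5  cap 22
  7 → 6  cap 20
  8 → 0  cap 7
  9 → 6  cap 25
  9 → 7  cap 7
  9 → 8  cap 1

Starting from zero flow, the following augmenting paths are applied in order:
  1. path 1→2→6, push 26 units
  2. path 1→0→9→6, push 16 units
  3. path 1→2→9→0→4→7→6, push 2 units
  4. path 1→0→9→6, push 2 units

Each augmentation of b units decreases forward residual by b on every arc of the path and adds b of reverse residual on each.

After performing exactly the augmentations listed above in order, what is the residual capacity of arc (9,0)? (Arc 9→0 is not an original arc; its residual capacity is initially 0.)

Residual capacity of (9,0): 16

after path 1 (1→2→6, push 26): res(9,0)=0
after path 2 (1→0→9→6, push 16): res(9,0)=16
after path 3 (1→2→9→0→4→7→6, push 2): res(9,0)=14
after path 4 (1→0→9→6, push 2): res(9,0)=16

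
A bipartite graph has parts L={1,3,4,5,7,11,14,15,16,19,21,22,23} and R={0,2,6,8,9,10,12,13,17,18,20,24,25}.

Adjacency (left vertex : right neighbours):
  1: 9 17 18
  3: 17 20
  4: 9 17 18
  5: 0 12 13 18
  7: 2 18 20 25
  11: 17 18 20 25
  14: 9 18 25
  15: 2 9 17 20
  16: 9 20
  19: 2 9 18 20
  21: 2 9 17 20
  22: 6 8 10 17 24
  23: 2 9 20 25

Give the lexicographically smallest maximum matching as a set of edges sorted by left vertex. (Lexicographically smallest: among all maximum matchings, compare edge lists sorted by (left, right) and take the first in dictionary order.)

|M| = 8 (so the lex-smallest maximum matching has 8 edges)
process left vertices in ascending order; for each, take the smallest-labelled available neighbour that still permits 8 edges overall, or leave it unmatched if none does
lex-smallest matching: {1-9, 3-17, 4-18, 5-0, 7-2, 11-20, 14-25, 22-6}

Lex-smallest maximum matching: {(1,9), (3,17), (4,18), (5,0), (7,2), (11,20), (14,25), (22,6)}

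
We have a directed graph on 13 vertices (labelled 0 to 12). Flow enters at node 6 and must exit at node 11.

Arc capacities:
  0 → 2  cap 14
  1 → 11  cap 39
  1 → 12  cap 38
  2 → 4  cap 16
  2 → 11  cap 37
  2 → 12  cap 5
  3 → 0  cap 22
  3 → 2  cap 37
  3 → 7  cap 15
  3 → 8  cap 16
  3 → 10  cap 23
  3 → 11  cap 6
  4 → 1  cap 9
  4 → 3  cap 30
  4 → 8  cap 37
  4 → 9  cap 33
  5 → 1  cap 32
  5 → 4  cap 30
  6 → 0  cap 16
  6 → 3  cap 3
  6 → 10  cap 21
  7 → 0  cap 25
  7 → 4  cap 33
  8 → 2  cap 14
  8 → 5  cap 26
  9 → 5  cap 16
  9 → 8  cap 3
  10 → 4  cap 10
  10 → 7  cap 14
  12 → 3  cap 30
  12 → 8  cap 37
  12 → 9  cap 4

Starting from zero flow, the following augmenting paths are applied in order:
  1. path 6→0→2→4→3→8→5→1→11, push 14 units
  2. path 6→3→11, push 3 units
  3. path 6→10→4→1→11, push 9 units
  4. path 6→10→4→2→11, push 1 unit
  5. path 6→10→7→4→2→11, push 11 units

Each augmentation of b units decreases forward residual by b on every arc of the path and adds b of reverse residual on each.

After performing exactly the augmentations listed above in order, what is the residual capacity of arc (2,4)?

Residual capacity of (2,4): 14

after path 1 (6→0→2→4→3→8→5→1→11, push 14): res(2,4)=2
after path 2 (6→3→11, push 3): res(2,4)=2
after path 3 (6→10→4→1→11, push 9): res(2,4)=2
after path 4 (6→10→4→2→11, push 1): res(2,4)=3
after path 5 (6→10→7→4→2→11, push 11): res(2,4)=14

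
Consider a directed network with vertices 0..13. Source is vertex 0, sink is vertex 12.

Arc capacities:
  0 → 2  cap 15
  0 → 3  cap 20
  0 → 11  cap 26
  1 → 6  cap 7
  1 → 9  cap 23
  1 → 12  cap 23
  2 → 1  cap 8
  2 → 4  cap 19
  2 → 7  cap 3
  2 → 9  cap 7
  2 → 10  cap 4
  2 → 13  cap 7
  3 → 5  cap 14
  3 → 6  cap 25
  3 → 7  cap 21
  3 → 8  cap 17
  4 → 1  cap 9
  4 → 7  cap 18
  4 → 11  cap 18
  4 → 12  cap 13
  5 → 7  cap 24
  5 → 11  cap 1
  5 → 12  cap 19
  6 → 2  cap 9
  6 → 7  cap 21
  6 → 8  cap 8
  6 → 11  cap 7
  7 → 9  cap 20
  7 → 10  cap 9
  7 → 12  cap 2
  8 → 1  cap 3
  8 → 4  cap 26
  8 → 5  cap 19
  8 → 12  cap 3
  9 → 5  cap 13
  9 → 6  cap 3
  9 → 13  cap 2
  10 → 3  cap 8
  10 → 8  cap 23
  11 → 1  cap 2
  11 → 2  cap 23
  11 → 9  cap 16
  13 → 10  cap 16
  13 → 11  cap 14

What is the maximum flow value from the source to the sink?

Maximum flow value: 59

augment #1: 0→2→1→12 bottleneck 8, total now 8
augment #2: 0→2→4→12 bottleneck 7, total now 15
augment #3: 0→3→5→12 bottleneck 14, total now 29
augment #4: 0→3→7→12 bottleneck 2, total now 31
augment #5: 0→3→8→12 bottleneck 3, total now 34
augment #6: 0→11→1→12 bottleneck 2, total now 36
augment #7: 0→3→8→1→12 bottleneck 1, total now 37
augment #8: 0→11→2→4→12 bottleneck 6, total now 43
augment #9: 0→11→9→5→12 bottleneck 5, total now 48
augment #10: 0→11→2→4→1→12 bottleneck 6, total now 54
augment #11: 0→11→2→10→8→1→12 bottleneck 2, total now 56
augment #12: 0→11→2→10→8→4→1→12 bottleneck 2, total now 58
augment #13: 0→11→9→6→8→4→1→12 bottleneck 1, total now 59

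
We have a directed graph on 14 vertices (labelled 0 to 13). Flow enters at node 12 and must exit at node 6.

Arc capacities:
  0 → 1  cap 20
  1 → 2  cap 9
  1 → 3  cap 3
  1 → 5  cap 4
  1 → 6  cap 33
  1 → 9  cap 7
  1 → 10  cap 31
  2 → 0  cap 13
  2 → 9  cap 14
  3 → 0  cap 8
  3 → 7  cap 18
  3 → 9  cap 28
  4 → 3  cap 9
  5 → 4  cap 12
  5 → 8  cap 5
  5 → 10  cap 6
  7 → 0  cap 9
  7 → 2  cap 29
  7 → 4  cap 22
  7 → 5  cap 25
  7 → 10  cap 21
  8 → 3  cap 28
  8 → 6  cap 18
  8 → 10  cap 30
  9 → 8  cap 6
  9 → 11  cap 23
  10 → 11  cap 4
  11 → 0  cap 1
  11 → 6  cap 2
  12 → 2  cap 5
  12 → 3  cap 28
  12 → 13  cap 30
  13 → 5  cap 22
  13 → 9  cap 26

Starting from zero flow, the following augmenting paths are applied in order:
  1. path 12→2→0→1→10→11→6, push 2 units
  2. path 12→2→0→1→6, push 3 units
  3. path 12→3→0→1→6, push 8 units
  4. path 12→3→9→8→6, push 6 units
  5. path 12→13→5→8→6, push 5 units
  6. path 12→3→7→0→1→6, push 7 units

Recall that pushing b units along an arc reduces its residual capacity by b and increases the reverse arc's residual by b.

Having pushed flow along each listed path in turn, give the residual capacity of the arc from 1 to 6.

Residual capacity of (1,6): 15

after path 1 (12→2→0→1→10→11→6, push 2): res(1,6)=33
after path 2 (12→2→0→1→6, push 3): res(1,6)=30
after path 3 (12→3→0→1→6, push 8): res(1,6)=22
after path 4 (12→3→9→8→6, push 6): res(1,6)=22
after path 5 (12→13→5→8→6, push 5): res(1,6)=22
after path 6 (12→3→7→0→1→6, push 7): res(1,6)=15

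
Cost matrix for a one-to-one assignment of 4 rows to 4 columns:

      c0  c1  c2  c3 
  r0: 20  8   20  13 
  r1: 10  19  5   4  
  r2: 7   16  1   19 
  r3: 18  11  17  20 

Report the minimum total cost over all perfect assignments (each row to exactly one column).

optimal assignment: row0→col1 (cost 8), row1→col3 (cost 4), row2→col2 (cost 1), row3→col0 (cost 18)
total = 8 + 4 + 1 + 18 = 31

Minimum assignment cost: 31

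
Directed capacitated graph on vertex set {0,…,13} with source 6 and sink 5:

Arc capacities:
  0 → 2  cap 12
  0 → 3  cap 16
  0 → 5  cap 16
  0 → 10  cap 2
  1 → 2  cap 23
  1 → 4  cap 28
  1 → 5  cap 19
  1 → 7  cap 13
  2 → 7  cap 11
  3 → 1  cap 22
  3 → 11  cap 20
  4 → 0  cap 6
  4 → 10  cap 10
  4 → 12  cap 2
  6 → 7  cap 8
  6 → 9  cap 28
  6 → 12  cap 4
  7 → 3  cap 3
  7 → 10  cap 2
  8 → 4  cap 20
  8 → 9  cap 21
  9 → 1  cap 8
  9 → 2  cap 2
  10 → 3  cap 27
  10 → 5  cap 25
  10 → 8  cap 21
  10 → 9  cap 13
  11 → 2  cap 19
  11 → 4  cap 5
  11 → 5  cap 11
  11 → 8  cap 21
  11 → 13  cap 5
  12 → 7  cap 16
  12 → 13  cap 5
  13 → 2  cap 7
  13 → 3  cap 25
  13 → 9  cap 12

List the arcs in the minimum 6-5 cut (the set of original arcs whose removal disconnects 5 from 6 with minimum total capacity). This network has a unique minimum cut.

augment #1: 6→7→10→5 push 2
augment #2: 6→9→1→5 push 8
augment #3: 6→7→3→1→5 push 3
augment #4: 6→12→13→3→1→5 push 4
max flow = 17; residual-reachable set from 6 gives S-side
cut edges (S→T): {(6,12), (7,3), (7,10), (9,1)} total cap 17

Min-cut arcs: {(6,12), (7,3), (7,10), (9,1)} (total capacity 17)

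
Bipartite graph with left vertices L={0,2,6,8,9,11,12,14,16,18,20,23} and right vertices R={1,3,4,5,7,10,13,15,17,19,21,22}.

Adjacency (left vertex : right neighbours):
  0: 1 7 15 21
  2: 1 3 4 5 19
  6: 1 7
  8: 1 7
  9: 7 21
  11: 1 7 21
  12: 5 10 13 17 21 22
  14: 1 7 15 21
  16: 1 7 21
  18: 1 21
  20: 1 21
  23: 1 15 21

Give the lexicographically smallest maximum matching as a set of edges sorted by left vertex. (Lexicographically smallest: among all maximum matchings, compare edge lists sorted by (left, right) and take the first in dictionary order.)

Lex-smallest maximum matching: {(0,1), (2,3), (6,7), (9,21), (12,5), (14,15)}

|M| = 6 (so the lex-smallest maximum matching has 6 edges)
process left vertices in ascending order; for each, take the smallest-labelled available neighbour that still permits 6 edges overall, or leave it unmatched if none does
lex-smallest matching: {0-1, 2-3, 6-7, 9-21, 12-5, 14-15}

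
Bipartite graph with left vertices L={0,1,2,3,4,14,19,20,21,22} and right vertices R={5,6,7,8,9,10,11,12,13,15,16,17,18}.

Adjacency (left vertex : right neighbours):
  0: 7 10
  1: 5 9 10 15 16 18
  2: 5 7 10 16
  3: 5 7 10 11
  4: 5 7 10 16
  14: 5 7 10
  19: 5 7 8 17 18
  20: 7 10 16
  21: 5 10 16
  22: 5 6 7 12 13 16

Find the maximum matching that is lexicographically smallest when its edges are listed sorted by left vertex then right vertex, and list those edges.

Lex-smallest maximum matching: {(0,7), (1,9), (2,5), (3,11), (4,10), (19,8), (20,16), (22,6)}

|M| = 8 (so the lex-smallest maximum matching has 8 edges)
process left vertices in ascending order; for each, take the smallest-labelled available neighbour that still permits 8 edges overall, or leave it unmatched if none does
lex-smallest matching: {0-7, 1-9, 2-5, 3-11, 4-10, 19-8, 20-16, 22-6}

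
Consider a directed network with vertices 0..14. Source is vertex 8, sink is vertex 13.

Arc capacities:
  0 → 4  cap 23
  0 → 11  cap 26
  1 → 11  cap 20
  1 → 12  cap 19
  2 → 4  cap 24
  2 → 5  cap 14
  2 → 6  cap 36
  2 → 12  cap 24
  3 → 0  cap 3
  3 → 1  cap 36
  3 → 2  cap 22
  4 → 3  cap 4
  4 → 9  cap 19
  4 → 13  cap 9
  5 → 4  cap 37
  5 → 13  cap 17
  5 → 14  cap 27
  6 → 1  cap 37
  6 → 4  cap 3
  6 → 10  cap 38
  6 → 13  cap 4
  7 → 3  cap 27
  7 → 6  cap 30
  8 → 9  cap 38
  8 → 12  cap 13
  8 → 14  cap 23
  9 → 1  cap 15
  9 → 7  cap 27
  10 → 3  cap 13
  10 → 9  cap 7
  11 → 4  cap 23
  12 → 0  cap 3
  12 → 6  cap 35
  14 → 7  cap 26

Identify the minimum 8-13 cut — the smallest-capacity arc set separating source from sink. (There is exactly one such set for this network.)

augment #1: 8→12→6→13 push 4
augment #2: 8→12→0→4→13 push 3
augment #3: 8→12→6→4→13 push 3
augment #4: 8→9→1→11→4→13 push 3
augment #5: 8→9→7→3→2→5→13 push 14
max flow = 27; residual-reachable set from 8 gives S-side
cut edges (S→T): {(2,5), (4,13), (6,13)} total cap 27

Min-cut arcs: {(2,5), (4,13), (6,13)} (total capacity 27)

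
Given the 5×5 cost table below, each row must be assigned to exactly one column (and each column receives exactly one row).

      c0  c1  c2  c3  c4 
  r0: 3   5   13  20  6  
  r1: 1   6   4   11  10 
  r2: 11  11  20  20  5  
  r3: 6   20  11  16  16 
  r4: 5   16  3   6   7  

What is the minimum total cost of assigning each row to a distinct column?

Minimum assignment cost: 26

optimal assignment: row0→col1 (cost 5), row1→col2 (cost 4), row2→col4 (cost 5), row3→col0 (cost 6), row4→col3 (cost 6)
total = 5 + 4 + 5 + 6 + 6 = 26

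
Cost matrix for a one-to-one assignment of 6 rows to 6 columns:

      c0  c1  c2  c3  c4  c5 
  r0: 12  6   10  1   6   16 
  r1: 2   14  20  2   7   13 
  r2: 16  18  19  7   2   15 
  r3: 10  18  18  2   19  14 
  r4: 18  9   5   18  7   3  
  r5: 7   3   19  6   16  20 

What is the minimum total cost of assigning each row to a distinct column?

optimal assignment: row0→col2 (cost 10), row1→col0 (cost 2), row2→col4 (cost 2), row3→col3 (cost 2), row4→col5 (cost 3), row5→col1 (cost 3)
total = 10 + 2 + 2 + 2 + 3 + 3 = 22

Minimum assignment cost: 22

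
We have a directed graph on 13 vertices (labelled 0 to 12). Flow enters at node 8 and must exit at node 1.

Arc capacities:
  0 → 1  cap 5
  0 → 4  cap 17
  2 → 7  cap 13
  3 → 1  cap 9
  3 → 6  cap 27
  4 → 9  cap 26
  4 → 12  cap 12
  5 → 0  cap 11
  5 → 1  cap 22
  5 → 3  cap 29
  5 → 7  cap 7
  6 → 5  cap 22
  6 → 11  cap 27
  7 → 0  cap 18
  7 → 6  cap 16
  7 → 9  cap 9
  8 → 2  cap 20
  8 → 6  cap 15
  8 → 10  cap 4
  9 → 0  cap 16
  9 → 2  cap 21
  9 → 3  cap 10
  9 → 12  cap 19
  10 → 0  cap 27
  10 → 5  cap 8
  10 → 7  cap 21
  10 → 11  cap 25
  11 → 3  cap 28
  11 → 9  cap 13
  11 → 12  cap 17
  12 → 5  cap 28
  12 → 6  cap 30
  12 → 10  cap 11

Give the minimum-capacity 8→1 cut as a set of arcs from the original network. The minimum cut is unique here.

augment #1: 8→6→5→1 push 15
augment #2: 8→10→0→1 push 4
augment #3: 8→2→7→0→1 push 1
augment #4: 8→2→7→6→5→1 push 7
augment #5: 8→2→7→9→3→1 push 5
max flow = 32; residual-reachable set from 8 gives S-side
cut edges (S→T): {(2,7), (8,6), (8,10)} total cap 32

Min-cut arcs: {(2,7), (8,6), (8,10)} (total capacity 32)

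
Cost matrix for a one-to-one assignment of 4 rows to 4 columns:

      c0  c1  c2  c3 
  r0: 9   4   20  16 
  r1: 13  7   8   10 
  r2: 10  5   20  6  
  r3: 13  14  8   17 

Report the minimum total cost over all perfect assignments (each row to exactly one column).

optimal assignment: row0→col0 (cost 9), row1→col1 (cost 7), row2→col3 (cost 6), row3→col2 (cost 8)
total = 9 + 7 + 6 + 8 = 30

Minimum assignment cost: 30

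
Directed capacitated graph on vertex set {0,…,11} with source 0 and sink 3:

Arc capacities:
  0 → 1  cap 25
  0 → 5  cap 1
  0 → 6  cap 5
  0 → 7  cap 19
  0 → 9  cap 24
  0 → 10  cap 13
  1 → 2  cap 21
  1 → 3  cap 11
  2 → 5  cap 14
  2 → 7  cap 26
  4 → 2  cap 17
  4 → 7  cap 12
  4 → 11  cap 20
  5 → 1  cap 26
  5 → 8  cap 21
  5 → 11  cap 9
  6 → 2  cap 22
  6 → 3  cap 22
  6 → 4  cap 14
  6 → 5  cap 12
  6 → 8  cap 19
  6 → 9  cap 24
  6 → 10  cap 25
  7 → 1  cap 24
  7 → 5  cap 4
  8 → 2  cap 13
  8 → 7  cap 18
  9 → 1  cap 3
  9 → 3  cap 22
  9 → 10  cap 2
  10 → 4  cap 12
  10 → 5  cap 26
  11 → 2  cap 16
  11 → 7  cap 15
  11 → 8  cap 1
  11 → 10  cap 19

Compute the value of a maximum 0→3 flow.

Maximum flow value: 38

augment #1: 0→1→3 bottleneck 11, total now 11
augment #2: 0→6→3 bottleneck 5, total now 16
augment #3: 0→9→3 bottleneck 22, total now 38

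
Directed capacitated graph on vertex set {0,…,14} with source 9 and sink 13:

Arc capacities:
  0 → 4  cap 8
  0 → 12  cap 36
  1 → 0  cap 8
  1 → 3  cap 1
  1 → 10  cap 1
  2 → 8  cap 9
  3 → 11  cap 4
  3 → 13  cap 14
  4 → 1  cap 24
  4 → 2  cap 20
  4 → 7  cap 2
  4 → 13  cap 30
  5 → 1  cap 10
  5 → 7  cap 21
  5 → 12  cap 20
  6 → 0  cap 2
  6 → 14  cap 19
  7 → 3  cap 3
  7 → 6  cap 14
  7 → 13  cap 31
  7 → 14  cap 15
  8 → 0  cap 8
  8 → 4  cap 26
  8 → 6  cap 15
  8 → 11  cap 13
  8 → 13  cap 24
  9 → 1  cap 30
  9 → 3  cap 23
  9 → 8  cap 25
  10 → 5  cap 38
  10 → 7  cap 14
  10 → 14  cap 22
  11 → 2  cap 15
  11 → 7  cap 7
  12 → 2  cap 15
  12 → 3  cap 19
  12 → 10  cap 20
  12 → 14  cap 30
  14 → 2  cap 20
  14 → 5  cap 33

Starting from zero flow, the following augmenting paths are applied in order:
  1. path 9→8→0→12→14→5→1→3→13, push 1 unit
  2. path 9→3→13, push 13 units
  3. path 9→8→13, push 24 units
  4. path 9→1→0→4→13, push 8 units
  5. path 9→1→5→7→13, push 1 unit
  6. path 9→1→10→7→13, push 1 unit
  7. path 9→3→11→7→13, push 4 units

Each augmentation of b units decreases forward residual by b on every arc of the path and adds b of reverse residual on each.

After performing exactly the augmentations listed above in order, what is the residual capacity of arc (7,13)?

Residual capacity of (7,13): 25

after path 1 (9→8→0→12→14→5→1→3→13, push 1): res(7,13)=31
after path 2 (9→3→13, push 13): res(7,13)=31
after path 3 (9→8→13, push 24): res(7,13)=31
after path 4 (9→1→0→4→13, push 8): res(7,13)=31
after path 5 (9→1→5→7→13, push 1): res(7,13)=30
after path 6 (9→1→10→7→13, push 1): res(7,13)=29
after path 7 (9→3→11→7→13, push 4): res(7,13)=25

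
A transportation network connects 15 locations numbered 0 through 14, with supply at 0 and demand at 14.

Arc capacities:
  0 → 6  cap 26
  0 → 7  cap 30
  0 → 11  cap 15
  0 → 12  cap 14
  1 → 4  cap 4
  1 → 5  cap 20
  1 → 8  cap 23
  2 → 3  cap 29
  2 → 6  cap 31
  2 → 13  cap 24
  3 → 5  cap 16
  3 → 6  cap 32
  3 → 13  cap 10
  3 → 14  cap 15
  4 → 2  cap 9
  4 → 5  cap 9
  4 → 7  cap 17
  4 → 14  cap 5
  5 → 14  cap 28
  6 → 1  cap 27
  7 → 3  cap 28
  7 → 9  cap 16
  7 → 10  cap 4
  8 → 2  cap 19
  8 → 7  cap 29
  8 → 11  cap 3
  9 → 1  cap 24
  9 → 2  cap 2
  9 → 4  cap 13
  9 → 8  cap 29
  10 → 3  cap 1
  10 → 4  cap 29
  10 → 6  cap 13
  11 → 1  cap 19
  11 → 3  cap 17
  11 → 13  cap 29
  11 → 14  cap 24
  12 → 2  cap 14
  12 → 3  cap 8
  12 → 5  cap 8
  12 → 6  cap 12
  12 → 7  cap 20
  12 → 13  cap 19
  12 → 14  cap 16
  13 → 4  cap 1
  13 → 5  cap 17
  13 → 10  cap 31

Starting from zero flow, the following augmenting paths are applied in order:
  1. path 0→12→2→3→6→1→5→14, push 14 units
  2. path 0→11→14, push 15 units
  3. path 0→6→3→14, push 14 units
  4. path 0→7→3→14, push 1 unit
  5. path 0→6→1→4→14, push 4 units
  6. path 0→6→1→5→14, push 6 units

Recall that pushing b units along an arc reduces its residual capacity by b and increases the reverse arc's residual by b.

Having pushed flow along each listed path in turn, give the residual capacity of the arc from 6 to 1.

Residual capacity of (6,1): 3

after path 1 (0→12→2→3→6→1→5→14, push 14): res(6,1)=13
after path 2 (0→11→14, push 15): res(6,1)=13
after path 3 (0→6→3→14, push 14): res(6,1)=13
after path 4 (0→7→3→14, push 1): res(6,1)=13
after path 5 (0→6→1→4→14, push 4): res(6,1)=9
after path 6 (0→6→1→5→14, push 6): res(6,1)=3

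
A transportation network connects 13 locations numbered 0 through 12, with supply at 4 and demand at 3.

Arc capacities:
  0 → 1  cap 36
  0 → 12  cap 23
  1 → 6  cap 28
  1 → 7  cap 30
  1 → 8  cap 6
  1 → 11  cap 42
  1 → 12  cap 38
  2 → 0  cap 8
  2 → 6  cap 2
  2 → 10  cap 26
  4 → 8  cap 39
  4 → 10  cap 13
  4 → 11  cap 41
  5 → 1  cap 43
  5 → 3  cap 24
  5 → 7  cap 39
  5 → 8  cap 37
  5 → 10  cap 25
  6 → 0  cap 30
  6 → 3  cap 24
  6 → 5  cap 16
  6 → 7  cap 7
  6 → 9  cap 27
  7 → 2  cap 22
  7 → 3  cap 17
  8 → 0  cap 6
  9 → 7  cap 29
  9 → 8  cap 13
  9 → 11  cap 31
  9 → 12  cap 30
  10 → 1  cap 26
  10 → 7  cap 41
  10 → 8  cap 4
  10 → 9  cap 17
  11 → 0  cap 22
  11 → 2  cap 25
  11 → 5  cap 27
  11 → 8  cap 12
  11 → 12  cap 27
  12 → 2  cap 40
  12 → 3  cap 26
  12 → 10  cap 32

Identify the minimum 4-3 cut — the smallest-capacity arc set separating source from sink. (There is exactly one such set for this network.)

augment #1: 4→10→7→3 push 13
augment #2: 4→11→5→3 push 24
augment #3: 4→11→12→3 push 17
augment #4: 4→8→0→12→3 push 6
max flow = 60; residual-reachable set from 4 gives S-side
cut edges (S→T): {(4,10), (4,11), (8,0)} total cap 60

Min-cut arcs: {(4,10), (4,11), (8,0)} (total capacity 60)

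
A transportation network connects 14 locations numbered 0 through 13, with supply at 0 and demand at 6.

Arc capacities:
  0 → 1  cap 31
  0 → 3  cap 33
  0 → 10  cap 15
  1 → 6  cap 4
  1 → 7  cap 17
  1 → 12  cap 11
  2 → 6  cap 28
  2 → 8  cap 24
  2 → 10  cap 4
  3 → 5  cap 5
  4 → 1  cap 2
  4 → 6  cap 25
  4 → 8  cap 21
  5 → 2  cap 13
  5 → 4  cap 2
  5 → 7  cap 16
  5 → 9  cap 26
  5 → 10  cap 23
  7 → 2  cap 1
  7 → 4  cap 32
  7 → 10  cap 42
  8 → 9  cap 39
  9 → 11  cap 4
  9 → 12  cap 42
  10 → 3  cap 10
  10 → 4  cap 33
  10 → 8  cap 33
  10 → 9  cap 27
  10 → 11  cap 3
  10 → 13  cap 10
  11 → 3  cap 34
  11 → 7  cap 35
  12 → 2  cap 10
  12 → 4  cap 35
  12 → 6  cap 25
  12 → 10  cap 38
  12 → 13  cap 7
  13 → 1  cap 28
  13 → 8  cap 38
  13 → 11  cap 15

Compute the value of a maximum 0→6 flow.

augment #1: 0→1→6 bottleneck 4, total now 4
augment #2: 0→1→12→6 bottleneck 11, total now 15
augment #3: 0→10→4→6 bottleneck 15, total now 30
augment #4: 0→1→7→2→6 bottleneck 1, total now 31
augment #5: 0→1→7→4→6 bottleneck 10, total now 41
augment #6: 0→3→5→2→6 bottleneck 5, total now 46
augment #7: 0→1→7→10→9→12→6 bottleneck 5, total now 51

Maximum flow value: 51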